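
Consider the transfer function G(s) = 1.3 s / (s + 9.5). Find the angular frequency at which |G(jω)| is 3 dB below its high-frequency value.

For a single-pole high-pass, the −3 dB point is at the pole: ω = 9.5 rad s⁻¹.

9.5 rad s⁻¹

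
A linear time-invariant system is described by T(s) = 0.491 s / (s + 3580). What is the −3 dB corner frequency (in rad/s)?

For a single-pole high-pass, the −3 dB point is at the pole: ω = 3580 rad/s.

3580 rad/s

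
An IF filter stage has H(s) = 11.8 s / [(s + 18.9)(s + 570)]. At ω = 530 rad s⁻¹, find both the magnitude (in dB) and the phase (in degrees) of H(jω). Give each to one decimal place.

|j530| = 530
|j530 + 18.9| = √(530² + 18.9²) = 530.3
|j530 + 570| = √(530² + 570²) = 778.3
|H(j530)| = 11.8 × 530 / (530.3 × 778.3) = 0.015151
20 log₁₀(0.015151) = -36.39 dB
∠(j530) = 90.00°
∠(j530 + 18.9) = arctan(530/18.9) = 87.96°
∠(j530 + 570) = arctan(530/570) = 42.92°
∠H(j530) = 90.00° − (87.96° + 42.92°) = -40.88°

|H| = -36.4 dB, ∠H = -40.9 deg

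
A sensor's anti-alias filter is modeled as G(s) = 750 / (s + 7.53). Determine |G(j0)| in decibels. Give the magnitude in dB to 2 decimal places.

39.97 dB

G(0) = 750 / 7.53 = 99.602
20 log₁₀(99.602) = 39.965 dB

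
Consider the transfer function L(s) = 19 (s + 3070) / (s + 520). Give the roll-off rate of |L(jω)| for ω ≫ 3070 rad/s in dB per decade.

With 1 zero and 1 pole, the high-frequency asymptotic slope is 20 × (1 − 1) = 0 dB/decade.

0 dB/decade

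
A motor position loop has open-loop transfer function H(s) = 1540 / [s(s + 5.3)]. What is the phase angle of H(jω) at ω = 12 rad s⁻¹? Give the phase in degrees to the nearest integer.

∠(j12 + 5.3) = arctan(12/5.3) = 66.17°
∠(j12) = 90.00°
∠H(j12) = − (66.17° + 90.00°) = -156.17°

-156°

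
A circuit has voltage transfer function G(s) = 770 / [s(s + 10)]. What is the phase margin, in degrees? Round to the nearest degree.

Gain crossover: |G(jω)| = 1 at ω ≈ 26.9 rad/s.
∠G(j26.9) = −90° − arctan(26.9/10) ≈ -159.58°
PM = 180° + (-159.58°) = 20.42°

20°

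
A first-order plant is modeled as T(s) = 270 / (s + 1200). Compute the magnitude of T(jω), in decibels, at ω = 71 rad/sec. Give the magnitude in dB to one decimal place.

-13.0 dB

|j71 + 1200| = √(71² + 1200²) = 1202
|T(j71)| = 270 / 1202 = 0.22461
20 log₁₀(0.22461) = -12.97 dB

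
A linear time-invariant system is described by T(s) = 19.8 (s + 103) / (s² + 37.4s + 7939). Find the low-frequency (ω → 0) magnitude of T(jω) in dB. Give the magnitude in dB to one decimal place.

T(0) = 19.8 × 103 / 7939 = 0.25688
20 log₁₀(0.25688) = -11.81 dB

-11.8 dB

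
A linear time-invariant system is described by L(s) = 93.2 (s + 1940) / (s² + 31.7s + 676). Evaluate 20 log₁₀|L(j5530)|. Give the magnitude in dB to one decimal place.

|j5530 + 1940| = √(5530² + 1940²) = 5860
|(j5530)² + 31.7(j5530) + 676| = |-3.058e+07 + j1.753e+05| = 3.058e+07
|L(j5530)| = 93.2 × 5860 / 3.058e+07 = 0.017861
20 log₁₀(0.017861) = -34.96 dB

-35.0 dB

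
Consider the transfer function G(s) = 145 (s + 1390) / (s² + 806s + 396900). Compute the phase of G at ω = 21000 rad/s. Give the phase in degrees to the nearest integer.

-92°

∠(j21000 + 1390) = arctan(21000/1390) = 86.21°
∠[(j21000)² + 806(j21000) + 396900] = ∠[-4.406e+08 + j1.6926e+07] = 177.80°
∠G(j21000) = 86.21° − 177.80° = -91.59°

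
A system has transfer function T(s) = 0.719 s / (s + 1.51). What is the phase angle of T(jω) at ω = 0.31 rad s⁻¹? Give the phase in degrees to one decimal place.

∠(j0.31) = 90.00°
∠(j0.31 + 1.51) = arctan(0.31/1.51) = 11.60°
∠T(j0.31) = 90.00° − 11.60° = 78.40°

78.4°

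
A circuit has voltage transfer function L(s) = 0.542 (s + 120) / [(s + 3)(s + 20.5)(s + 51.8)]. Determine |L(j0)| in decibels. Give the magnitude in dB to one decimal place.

-33.8 dB

L(0) = 0.542 × 120 / (3 × 20.5 × 51.8) = 0.020416
20 log₁₀(0.020416) = -33.80 dB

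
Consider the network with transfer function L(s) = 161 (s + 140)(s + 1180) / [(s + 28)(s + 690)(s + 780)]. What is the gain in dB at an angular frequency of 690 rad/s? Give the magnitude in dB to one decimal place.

|j690 + 140| = √(690² + 140²) = 704.1
|j690 + 1180| = √(690² + 1180²) = 1367
|j690 + 28| = √(690² + 28²) = 690.6
|j690 + 690| = √(690² + 690²) = 975.8
|j690 + 780| = √(690² + 780²) = 1041
|L(j690)| = 161 × 704.1 × 1367 / (690.6 × 975.8 × 1041) = 0.2208
20 log₁₀(0.2208) = -13.12 dB

-13.1 dB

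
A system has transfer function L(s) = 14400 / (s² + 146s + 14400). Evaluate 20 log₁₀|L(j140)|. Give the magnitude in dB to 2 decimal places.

-3.31 dB

|(j140)² + 146(j140) + 14400| = |-5200 + j20440| = 2.109e+04
|L(j140)| = 14400 / 2.109e+04 = 0.68275
20 log₁₀(0.68275) = -3.315 dB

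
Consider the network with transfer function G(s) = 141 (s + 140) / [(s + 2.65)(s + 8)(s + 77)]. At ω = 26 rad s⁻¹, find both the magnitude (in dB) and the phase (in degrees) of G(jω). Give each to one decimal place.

|G| = -9.2 dB, ∠G = -165.2°

|j26 + 140| = √(26² + 140²) = 142.4
|j26 + 2.65| = √(26² + 2.65²) = 26.13
|j26 + 8| = √(26² + 8²) = 27.2
|j26 + 77| = √(26² + 77²) = 81.27
|G(j26)| = 141 × 142.4 / (26.13 × 27.2 × 81.27) = 0.34749
20 log₁₀(0.34749) = -9.18 dB
∠(j26 + 140) = arctan(26/140) = 10.52°
∠(j26 + 2.65) = arctan(26/2.65) = 84.18°
∠(j26 + 8) = arctan(26/8) = 72.90°
∠(j26 + 77) = arctan(26/77) = 18.66°
∠G(j26) = 10.52° − (84.18° + 72.90° + 18.66°) = -165.21°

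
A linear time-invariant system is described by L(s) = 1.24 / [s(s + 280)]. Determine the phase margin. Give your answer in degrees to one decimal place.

90.0 deg

Gain crossover: |L(jω)| = 1 at ω ≈ 0.00443 rad/sec.
∠L(j0.00443) = −90° − arctan(0.00443/280) ≈ -90.00°
PM = 180° + (-90.00°) = 90.00°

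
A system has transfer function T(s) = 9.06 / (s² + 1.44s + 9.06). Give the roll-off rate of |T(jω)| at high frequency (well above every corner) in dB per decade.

With 0 zeros and 2 poles, the high-frequency asymptotic slope is 20 × (0 − 2) = -40 dB/decade.

-40 dB/decade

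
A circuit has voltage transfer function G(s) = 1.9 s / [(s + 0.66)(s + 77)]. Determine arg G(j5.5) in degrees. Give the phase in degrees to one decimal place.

∠(j5.5) = 90.00°
∠(j5.5 + 0.66) = arctan(5.5/0.66) = 83.16°
∠(j5.5 + 77) = arctan(5.5/77) = 4.09°
∠G(j5.5) = 90.00° − (83.16° + 4.09°) = 2.76°

2.8°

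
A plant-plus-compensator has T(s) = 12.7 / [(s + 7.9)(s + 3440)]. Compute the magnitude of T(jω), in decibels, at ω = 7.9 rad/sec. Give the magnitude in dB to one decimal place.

|j7.9 + 7.9| = √(7.9² + 7.9²) = 11.17
|j7.9 + 3440| = √(7.9² + 3440²) = 3440
|T(j7.9)| = 12.7 / (11.17 × 3440) = 0.00033045
20 log₁₀(0.00033045) = -69.62 dB

-69.6 dB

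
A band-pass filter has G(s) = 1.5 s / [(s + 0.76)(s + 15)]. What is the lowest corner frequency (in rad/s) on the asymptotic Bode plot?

Break frequencies occur at each pole and zero magnitude: 0.76 rad/s, 15 rad/s.
The lowest is 0.76 rad/s.

0.76 rad/s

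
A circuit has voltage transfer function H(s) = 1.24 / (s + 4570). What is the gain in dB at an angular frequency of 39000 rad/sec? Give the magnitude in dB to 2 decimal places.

-90.01 dB

|j39000 + 4570| = √(39000² + 4570²) = 3.927e+04
|H(j39000)| = 1.24 / 3.927e+04 = 3.1579e-05
20 log₁₀(3.1579e-05) = -90.012 dB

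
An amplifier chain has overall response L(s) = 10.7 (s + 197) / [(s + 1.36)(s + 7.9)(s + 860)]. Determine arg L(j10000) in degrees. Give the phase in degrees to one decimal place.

-176.2°

∠(j10000 + 197) = arctan(10000/197) = 88.87°
∠(j10000 + 1.36) = arctan(10000/1.36) = 89.99°
∠(j10000 + 7.9) = arctan(10000/7.9) = 89.95°
∠(j10000 + 860) = arctan(10000/860) = 85.08°
∠L(j10000) = 88.87° − (89.99° + 89.95° + 85.08°) = -176.16°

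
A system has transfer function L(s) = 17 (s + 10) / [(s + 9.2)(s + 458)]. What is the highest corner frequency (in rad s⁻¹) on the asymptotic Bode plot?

458 rad s⁻¹

Break frequencies occur at each pole and zero magnitude: 9.2 rad s⁻¹, 10 rad s⁻¹, 458 rad s⁻¹.
The highest is 458 rad s⁻¹.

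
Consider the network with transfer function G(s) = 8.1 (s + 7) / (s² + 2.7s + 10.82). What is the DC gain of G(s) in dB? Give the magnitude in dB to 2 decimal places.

G(0) = 8.1 × 7 / 10.82 = 5.2403
20 log₁₀(5.2403) = 14.387 dB

14.39 dB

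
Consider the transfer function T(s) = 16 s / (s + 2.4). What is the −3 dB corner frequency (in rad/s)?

For a single-pole high-pass, the −3 dB point is at the pole: ω = 2.4 rad/s.

2.4 rad/s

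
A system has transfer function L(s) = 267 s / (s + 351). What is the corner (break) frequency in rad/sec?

The single real pole at s = −351 gives a corner at ω = 351 rad/sec.

351 rad/sec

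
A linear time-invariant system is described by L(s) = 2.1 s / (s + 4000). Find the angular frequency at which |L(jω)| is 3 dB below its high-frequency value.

For a single-pole high-pass, the −3 dB point is at the pole: ω = 4000 rad/sec.

4000 rad/sec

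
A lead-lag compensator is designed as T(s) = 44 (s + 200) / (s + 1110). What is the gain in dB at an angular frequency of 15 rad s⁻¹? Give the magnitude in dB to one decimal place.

18.0 dB

|j15 + 200| = √(15² + 200²) = 200.6
|j15 + 1110| = √(15² + 1110²) = 1110
|T(j15)| = 44 × 200.6 / 1110 = 7.9495
20 log₁₀(7.9495) = 18.01 dB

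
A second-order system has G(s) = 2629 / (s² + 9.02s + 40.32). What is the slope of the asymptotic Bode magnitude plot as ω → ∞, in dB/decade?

-40 dB/decade

With 0 zeros and 2 poles, the high-frequency asymptotic slope is 20 × (0 − 2) = -40 dB/decade.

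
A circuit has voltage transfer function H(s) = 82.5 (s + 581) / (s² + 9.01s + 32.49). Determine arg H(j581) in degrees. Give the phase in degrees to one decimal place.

-134.1 deg

∠(j581 + 581) = arctan(581/581) = 45.00°
∠[(j581)² + 9.01(j581) + 32.49] = ∠[-3.3753e+05 + j5234.8] = 179.11°
∠H(j581) = 45.00° − 179.11° = -134.11°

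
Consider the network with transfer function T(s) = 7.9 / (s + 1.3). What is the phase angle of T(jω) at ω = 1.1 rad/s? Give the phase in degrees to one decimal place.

-40.2°

∠(j1.1 + 1.3) = arctan(1.1/1.3) = 40.24°
∠T(j1.1) = −40.24° = -40.24°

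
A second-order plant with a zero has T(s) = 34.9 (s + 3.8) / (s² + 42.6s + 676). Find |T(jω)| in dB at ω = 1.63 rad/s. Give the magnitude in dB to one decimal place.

|j1.63 + 3.8| = √(1.63² + 3.8²) = 4.135
|(j1.63)² + 42.6(j1.63) + 676| = |673.34 + j69.438| = 676.9
|T(j1.63)| = 34.9 × 4.135 / 676.9 = 0.21318
20 log₁₀(0.21318) = -13.42 dB

-13.4 dB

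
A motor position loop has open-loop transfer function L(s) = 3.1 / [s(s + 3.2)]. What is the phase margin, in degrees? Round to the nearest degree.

74°

Gain crossover: |L(jω)| = 1 at ω ≈ 0.93 rad/s.
∠L(j0.93) = −90° − arctan(0.93/3.2) ≈ -106.21°
PM = 180° + (-106.21°) = 73.79°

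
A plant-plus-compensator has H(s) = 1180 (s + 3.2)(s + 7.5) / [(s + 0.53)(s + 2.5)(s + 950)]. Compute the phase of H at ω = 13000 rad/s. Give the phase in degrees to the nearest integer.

∠(j13000 + 3.2) = arctan(13000/3.2) = 89.99°
∠(j13000 + 7.5) = arctan(13000/7.5) = 89.97°
∠(j13000 + 0.53) = arctan(13000/0.53) = 90.00°
∠(j13000 + 2.5) = arctan(13000/2.5) = 89.99°
∠(j13000 + 950) = arctan(13000/950) = 85.82°
∠H(j13000) = 89.99° + 89.97° − (90.00° + 89.99° + 85.82°) = -85.85°

-86 deg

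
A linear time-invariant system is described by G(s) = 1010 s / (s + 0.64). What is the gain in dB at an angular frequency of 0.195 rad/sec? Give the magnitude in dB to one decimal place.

49.4 dB

|j0.195| = 0.195
|j0.195 + 0.64| = √(0.195² + 0.64²) = 0.669
|G(j0.195)| = 1010 × 0.195 / 0.669 = 294.37
20 log₁₀(294.37) = 49.38 dB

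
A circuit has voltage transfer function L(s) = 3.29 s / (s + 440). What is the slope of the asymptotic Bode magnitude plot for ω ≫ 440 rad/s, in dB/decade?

With 1 zero and 1 pole, the high-frequency asymptotic slope is 20 × (1 − 1) = 0 dB/decade.

0 dB/decade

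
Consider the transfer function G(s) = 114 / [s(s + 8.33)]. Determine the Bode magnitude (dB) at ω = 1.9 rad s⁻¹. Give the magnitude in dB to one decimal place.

|j1.9 + 8.33| = √(1.9² + 8.33²) = 8.544
|j1.9| = 1.9
|G(j1.9)| = 114 / (8.544 × 1.9) = 7.0225
20 log₁₀(7.0225) = 16.93 dB

16.9 dB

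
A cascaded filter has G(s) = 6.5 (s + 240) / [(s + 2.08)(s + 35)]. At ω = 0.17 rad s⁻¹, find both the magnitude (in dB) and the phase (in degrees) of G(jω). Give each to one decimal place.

|j0.17 + 240| = √(0.17² + 240²) = 240
|j0.17 + 2.08| = √(0.17² + 2.08²) = 2.087
|j0.17 + 35| = √(0.17² + 35²) = 35
|G(j0.17)| = 6.5 × 240 / (2.087 × 35) = 21.357
20 log₁₀(21.357) = 26.59 dB
∠(j0.17 + 240) = arctan(0.17/240) = 0.04°
∠(j0.17 + 2.08) = arctan(0.17/2.08) = 4.67°
∠(j0.17 + 35) = arctan(0.17/35) = 0.28°
∠G(j0.17) = 0.04° − (4.67° + 0.28°) = -4.91°

|G| = 26.6 dB, ∠G = -4.9°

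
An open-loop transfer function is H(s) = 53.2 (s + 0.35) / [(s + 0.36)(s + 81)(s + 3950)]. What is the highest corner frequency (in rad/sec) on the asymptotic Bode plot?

3950 rad/sec

Break frequencies occur at each pole and zero magnitude: 0.35 rad/sec, 0.36 rad/sec, 81 rad/sec, 3950 rad/sec.
The highest is 3950 rad/sec.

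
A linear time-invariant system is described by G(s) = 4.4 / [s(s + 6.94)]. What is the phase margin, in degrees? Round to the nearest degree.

85°

Gain crossover: |G(jω)| = 1 at ω ≈ 0.631 rad s⁻¹.
∠G(j0.631) = −90° − arctan(0.631/6.94) ≈ -95.20°
PM = 180° + (-95.20°) = 84.80°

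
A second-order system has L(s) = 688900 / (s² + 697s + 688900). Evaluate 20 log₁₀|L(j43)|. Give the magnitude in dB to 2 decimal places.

0.02 dB

|(j43)² + 697(j43) + 688900| = |6.8705e+05 + j29971| = 6.877e+05
|L(j43)| = 688900 / 6.877e+05 = 1.0017
20 log₁₀(1.0017) = 0.015 dB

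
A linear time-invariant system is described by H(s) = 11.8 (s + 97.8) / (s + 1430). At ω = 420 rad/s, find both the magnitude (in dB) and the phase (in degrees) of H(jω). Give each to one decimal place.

|H| = 10.7 dB, ∠H = 60.5°

|j420 + 97.8| = √(420² + 97.8²) = 431.2
|j420 + 1430| = √(420² + 1430²) = 1490
|H(j420)| = 11.8 × 431.2 / 1490 = 3.4142
20 log₁₀(3.4142) = 10.67 dB
∠(j420 + 97.8) = arctan(420/97.8) = 76.89°
∠(j420 + 1430) = arctan(420/1430) = 16.37°
∠H(j420) = 76.89° − 16.37° = 60.52°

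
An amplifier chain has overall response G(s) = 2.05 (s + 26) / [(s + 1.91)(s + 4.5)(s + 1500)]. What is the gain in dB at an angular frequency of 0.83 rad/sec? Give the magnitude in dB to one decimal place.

-48.6 dB

|j0.83 + 26| = √(0.83² + 26²) = 26.01
|j0.83 + 1.91| = √(0.83² + 1.91²) = 2.083
|j0.83 + 4.5| = √(0.83² + 4.5²) = 4.576
|j0.83 + 1500| = √(0.83² + 1500²) = 1500
|G(j0.83)| = 2.05 × 26.01 / (2.083 × 4.576 × 1500) = 0.0037307
20 log₁₀(0.0037307) = -48.56 dB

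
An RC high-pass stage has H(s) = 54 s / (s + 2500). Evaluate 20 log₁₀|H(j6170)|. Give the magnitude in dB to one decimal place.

|j6170| = 6170
|j6170 + 2500| = √(6170² + 2500²) = 6657
|H(j6170)| = 54 × 6170 / 6657 = 50.048
20 log₁₀(50.048) = 33.99 dB

34.0 dB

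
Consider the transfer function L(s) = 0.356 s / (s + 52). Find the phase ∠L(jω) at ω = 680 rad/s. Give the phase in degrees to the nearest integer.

4 deg

∠(j680) = 90.00°
∠(j680 + 52) = arctan(680/52) = 85.63°
∠L(j680) = 90.00° − 85.63° = 4.37°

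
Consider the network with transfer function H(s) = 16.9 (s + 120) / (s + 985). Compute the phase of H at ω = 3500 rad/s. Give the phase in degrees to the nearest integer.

∠(j3500 + 120) = arctan(3500/120) = 88.04°
∠(j3500 + 985) = arctan(3500/985) = 74.28°
∠H(j3500) = 88.04° − 74.28° = 13.75°

14°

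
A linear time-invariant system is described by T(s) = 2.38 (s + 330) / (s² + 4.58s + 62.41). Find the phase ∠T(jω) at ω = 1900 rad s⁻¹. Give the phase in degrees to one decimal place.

-99.7°

∠(j1900 + 330) = arctan(1900/330) = 80.15°
∠[(j1900)² + 4.58(j1900) + 62.41] = ∠[-3.6099e+06 + j8702] = 179.86°
∠T(j1900) = 80.15° − 179.86° = -99.71°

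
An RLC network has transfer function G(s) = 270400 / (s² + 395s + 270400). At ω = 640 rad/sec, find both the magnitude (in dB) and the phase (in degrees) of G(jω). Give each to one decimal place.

|G| = -0.6 dB, ∠G = -118.8°

|(j640)² + 395(j640) + 270400| = |-1.392e+05 + j2.528e+05| = 2.886e+05
|G(j640)| = 270400 / 2.886e+05 = 0.93697
20 log₁₀(0.93697) = -0.57 dB
∠[(j640)² + 395(j640) + 270400] = ∠[-1.392e+05 + j2.528e+05] = 118.84°
∠G(j640) = −118.84° = -118.84°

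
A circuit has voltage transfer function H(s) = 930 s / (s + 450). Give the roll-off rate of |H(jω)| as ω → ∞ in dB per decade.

0 dB/decade

With 1 zero and 1 pole, the high-frequency asymptotic slope is 20 × (1 − 1) = 0 dB/decade.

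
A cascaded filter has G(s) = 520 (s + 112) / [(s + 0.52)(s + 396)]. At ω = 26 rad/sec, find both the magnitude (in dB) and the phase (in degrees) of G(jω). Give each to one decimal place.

|j26 + 112| = √(26² + 112²) = 115
|j26 + 0.52| = √(26² + 0.52²) = 26.01
|j26 + 396| = √(26² + 396²) = 396.9
|G(j26)| = 520 × 115 / (26.01 × 396.9) = 5.7933
20 log₁₀(5.7933) = 15.26 dB
∠(j26 + 112) = arctan(26/112) = 13.07°
∠(j26 + 0.52) = arctan(26/0.52) = 88.85°
∠(j26 + 396) = arctan(26/396) = 3.76°
∠G(j26) = 13.07° − (88.85° + 3.76°) = -79.54°

|G| = 15.3 dB, ∠G = -79.5°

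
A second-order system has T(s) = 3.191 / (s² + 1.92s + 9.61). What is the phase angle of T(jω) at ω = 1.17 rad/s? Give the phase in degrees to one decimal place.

∠[(j1.17)² + 1.92(j1.17) + 9.61] = ∠[8.2411 + j2.2464] = 15.25°
∠T(j1.17) = −15.25° = -15.25°

-15.2°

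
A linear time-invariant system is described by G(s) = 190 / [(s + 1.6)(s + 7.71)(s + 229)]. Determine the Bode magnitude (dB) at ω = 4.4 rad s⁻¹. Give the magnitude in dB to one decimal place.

|j4.4 + 1.6| = √(4.4² + 1.6²) = 4.682
|j4.4 + 7.71| = √(4.4² + 7.71²) = 8.877
|j4.4 + 229| = √(4.4² + 229²) = 229
|G(j4.4)| = 190 / (4.682 × 8.877 × 229) = 0.019959
20 log₁₀(0.019959) = -34.00 dB

-34.0 dB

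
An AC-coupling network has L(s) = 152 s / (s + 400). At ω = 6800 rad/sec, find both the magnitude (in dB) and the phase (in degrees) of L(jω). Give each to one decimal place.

|j6800| = 6800
|j6800 + 400| = √(6800² + 400²) = 6812
|L(j6800)| = 152 × 6800 / 6812 = 151.74
20 log₁₀(151.74) = 43.62 dB
∠(j6800) = 90.00°
∠(j6800 + 400) = arctan(6800/400) = 86.63°
∠L(j6800) = 90.00° − 86.63° = 3.37°

|L| = 43.6 dB, ∠L = 3.4°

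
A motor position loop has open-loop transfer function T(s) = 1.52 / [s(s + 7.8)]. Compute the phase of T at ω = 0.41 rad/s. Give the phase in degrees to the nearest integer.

∠(j0.41 + 7.8) = arctan(0.41/7.8) = 3.01°
∠(j0.41) = 90.00°
∠T(j0.41) = − (3.01° + 90.00°) = -93.01°

-93°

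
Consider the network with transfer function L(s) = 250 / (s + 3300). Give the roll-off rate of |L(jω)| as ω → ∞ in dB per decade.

With 0 zeros and 1 pole, the high-frequency asymptotic slope is 20 × (0 − 1) = -20 dB/decade.

-20 dB/decade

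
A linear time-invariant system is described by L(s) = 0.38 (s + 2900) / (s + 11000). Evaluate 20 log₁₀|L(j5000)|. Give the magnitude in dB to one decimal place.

-14.8 dB

|j5000 + 2900| = √(5000² + 2900²) = 5780
|j5000 + 11000| = √(5000² + 11000²) = 1.208e+04
|L(j5000)| = 0.38 × 5780 / 1.208e+04 = 0.18178
20 log₁₀(0.18178) = -14.81 dB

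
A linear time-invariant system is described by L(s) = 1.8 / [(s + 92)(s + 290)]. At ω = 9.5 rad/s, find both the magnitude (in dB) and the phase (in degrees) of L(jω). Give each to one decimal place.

|j9.5 + 92| = √(9.5² + 92²) = 92.49
|j9.5 + 290| = √(9.5² + 290²) = 290.2
|L(j9.5)| = 1.8 / (92.49 × 290.2) = 6.7073e-05
20 log₁₀(6.7073e-05) = -83.47 dB
∠(j9.5 + 92) = arctan(9.5/92) = 5.90°
∠(j9.5 + 290) = arctan(9.5/290) = 1.88°
∠L(j9.5) = − (5.90° + 1.88°) = -7.77°

|L| = -83.5 dB, ∠L = -7.8 deg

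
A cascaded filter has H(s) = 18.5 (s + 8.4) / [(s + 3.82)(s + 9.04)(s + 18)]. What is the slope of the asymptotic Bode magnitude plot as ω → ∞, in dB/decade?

With 1 zero and 3 poles, the high-frequency asymptotic slope is 20 × (1 − 3) = -40 dB/decade.

-40 dB/decade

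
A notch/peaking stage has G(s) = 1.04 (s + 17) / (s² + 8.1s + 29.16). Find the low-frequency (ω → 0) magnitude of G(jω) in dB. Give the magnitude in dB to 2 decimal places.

G(0) = 1.04 × 17 / 29.16 = 0.60631
20 log₁₀(0.60631) = -4.346 dB

-4.35 dB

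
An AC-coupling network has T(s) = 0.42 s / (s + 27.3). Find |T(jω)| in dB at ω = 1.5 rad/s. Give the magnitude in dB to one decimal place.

-32.7 dB

|j1.5| = 1.5
|j1.5 + 27.3| = √(1.5² + 27.3²) = 27.34
|T(j1.5)| = 0.42 × 1.5 / 27.34 = 0.023042
20 log₁₀(0.023042) = -32.75 dB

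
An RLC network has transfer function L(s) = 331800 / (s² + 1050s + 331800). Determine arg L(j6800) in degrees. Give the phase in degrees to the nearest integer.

∠[(j6800)² + 1050(j6800) + 331800] = ∠[-4.5908e+07 + j7.14e+06] = 171.16°
∠L(j6800) = −171.16° = -171.16°

-171°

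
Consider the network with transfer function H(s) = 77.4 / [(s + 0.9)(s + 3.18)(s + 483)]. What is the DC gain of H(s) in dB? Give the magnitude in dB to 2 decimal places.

-25.04 dB

H(0) = 77.4 / (0.9 × 3.18 × 483) = 0.055992
20 log₁₀(0.055992) = -25.038 dB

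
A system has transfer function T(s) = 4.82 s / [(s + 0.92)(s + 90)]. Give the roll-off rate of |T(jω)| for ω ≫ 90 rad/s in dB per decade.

-20 dB/decade

With 1 zero and 2 poles, the high-frequency asymptotic slope is 20 × (1 − 2) = -20 dB/decade.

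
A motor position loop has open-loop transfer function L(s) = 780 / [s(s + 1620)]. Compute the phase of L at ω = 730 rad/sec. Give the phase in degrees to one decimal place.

-114.3 deg

∠(j730 + 1620) = arctan(730/1620) = 24.26°
∠(j730) = 90.00°
∠L(j730) = − (24.26° + 90.00°) = -114.26°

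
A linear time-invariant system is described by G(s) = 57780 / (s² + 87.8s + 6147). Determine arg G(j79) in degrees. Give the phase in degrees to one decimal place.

-90.8°

∠[(j79)² + 87.8(j79) + 6147] = ∠[-94 + j6936.2] = 90.78°
∠G(j79) = −90.78° = -90.78°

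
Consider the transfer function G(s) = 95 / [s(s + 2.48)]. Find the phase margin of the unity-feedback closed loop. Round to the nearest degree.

14°

Gain crossover: |G(jω)| = 1 at ω ≈ 9.59 rad s⁻¹.
∠G(j9.59) = −90° − arctan(9.59/2.48) ≈ -165.50°
PM = 180° + (-165.50°) = 14.50°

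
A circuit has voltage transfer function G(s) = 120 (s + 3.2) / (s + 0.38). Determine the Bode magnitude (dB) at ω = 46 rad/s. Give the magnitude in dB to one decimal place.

41.6 dB

|j46 + 3.2| = √(46² + 3.2²) = 46.11
|j46 + 0.38| = √(46² + 0.38²) = 46
|G(j46)| = 120 × 46.11 / 46 = 120.29
20 log₁₀(120.29) = 41.60 dB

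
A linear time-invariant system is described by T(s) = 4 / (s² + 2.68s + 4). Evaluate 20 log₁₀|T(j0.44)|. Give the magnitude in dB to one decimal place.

|(j0.44)² + 2.68(j0.44) + 4| = |3.8064 + j1.1792| = 3.985
|T(j0.44)| = 4 / 3.985 = 1.0038
20 log₁₀(1.0038) = 0.03 dB

0.0 dB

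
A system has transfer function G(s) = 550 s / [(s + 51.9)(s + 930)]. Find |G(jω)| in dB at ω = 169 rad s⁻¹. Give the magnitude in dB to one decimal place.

-5.1 dB

|j169| = 169
|j169 + 51.9| = √(169² + 51.9²) = 176.8
|j169 + 930| = √(169² + 930²) = 945.2
|G(j169)| = 550 × 169 / (176.8 × 945.2) = 0.55623
20 log₁₀(0.55623) = -5.09 dB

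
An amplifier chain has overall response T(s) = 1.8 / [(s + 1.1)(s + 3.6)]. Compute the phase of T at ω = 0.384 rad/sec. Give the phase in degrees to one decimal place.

-25.3°

∠(j0.384 + 1.1) = arctan(0.384/1.1) = 19.24°
∠(j0.384 + 3.6) = arctan(0.384/3.6) = 6.09°
∠T(j0.384) = − (19.24° + 6.09°) = -25.33°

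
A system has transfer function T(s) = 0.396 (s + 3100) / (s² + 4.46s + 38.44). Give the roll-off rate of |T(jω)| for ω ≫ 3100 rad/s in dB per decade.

With 1 zero and 2 poles, the high-frequency asymptotic slope is 20 × (1 − 2) = -20 dB/decade.

-20 dB/decade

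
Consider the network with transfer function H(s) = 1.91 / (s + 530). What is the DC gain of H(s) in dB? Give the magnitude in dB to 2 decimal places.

-48.86 dB

H(0) = 1.91 / 530 = 0.0036038
20 log₁₀(0.0036038) = -48.865 dB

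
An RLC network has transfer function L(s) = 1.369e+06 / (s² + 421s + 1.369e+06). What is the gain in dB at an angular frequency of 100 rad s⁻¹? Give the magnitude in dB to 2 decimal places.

|(j100)² + 421(j100) + 1.369e+06| = |1.359e+06 + j42100| = 1.36e+06
|L(j100)| = 1.369e+06 / 1.36e+06 = 1.0069
20 log₁₀(1.0069) = 0.060 dB

0.06 dB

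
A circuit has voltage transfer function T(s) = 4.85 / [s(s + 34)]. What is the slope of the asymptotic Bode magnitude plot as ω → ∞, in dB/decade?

-40 dB/decade

With 0 zeros and 2 poles, the high-frequency asymptotic slope is 20 × (0 − 2) = -40 dB/decade.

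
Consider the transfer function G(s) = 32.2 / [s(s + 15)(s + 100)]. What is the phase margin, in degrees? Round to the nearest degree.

Gain crossover: |G(jω)| = 1 at ω ≈ 0.0215 rad/sec.
∠G(j0.0215) = −90° − arctan(0.0215/15) − arctan(0.0215/100) ≈ -90.09°
PM = 180° + (-90.09°) = 89.91°

90°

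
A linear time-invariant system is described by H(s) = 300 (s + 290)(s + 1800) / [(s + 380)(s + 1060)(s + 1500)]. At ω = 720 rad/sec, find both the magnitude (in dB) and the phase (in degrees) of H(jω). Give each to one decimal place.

|j720 + 290| = √(720² + 290²) = 776.2
|j720 + 1800| = √(720² + 1800²) = 1939
|j720 + 380| = √(720² + 380²) = 814.1
|j720 + 1060| = √(720² + 1060²) = 1281
|j720 + 1500| = √(720² + 1500²) = 1664
|H(j720)| = 300 × 776.2 × 1939 / (814.1 × 1281 × 1664) = 0.26008
20 log₁₀(0.26008) = -11.70 dB
∠(j720 + 290) = arctan(720/290) = 68.06°
∠(j720 + 1800) = arctan(720/1800) = 21.80°
∠(j720 + 380) = arctan(720/380) = 62.18°
∠(j720 + 1060) = arctan(720/1060) = 34.19°
∠(j720 + 1500) = arctan(720/1500) = 25.64°
∠H(j720) = 68.06° + 21.80° − (62.18° + 34.19° + 25.64°) = -32.14°

|H| = -11.7 dB, ∠H = -32.1 deg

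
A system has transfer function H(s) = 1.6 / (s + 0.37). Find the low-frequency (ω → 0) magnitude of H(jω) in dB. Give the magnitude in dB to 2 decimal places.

H(0) = 1.6 / 0.37 = 4.3243
20 log₁₀(4.3243) = 12.718 dB

12.72 dB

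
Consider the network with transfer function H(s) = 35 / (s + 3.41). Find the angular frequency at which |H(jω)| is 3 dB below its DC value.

For a single-pole low-pass, the −3 dB point is at the pole: ω = 3.41 rad/s.

3.41 rad/s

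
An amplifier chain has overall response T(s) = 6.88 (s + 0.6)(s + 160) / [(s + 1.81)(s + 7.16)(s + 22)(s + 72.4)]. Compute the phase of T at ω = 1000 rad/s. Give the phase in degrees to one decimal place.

∠(j1000 + 0.6) = arctan(1000/0.6) = 89.97°
∠(j1000 + 160) = arctan(1000/160) = 80.91°
∠(j1000 + 1.81) = arctan(1000/1.81) = 89.90°
∠(j1000 + 7.16) = arctan(1000/7.16) = 89.59°
∠(j1000 + 22) = arctan(1000/22) = 88.74°
∠(j1000 + 72.4) = arctan(1000/72.4) = 85.86°
∠T(j1000) = 89.97° + 80.91° − (89.90° + 89.59° + 88.74° + 85.86°) = -183.21°

-183.2 deg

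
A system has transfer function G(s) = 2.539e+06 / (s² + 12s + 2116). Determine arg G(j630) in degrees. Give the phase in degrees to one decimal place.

∠[(j630)² + 12(j630) + 2116] = ∠[-3.9478e+05 + j7560] = 178.90°
∠G(j630) = −178.90° = -178.90°

-178.9°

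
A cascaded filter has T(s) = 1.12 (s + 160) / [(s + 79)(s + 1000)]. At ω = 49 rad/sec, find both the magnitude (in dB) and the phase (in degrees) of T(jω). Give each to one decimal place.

|j49 + 160| = √(49² + 160²) = 167.3
|j49 + 79| = √(49² + 79²) = 92.96
|j49 + 1000| = √(49² + 1000²) = 1001
|T(j49)| = 1.12 × 167.3 / (92.96 × 1001) = 0.0020136
20 log₁₀(0.0020136) = -53.92 dB
∠(j49 + 160) = arctan(49/160) = 17.03°
∠(j49 + 79) = arctan(49/79) = 31.81°
∠(j49 + 1000) = arctan(49/1000) = 2.81°
∠T(j49) = 17.03° − (31.81° + 2.81°) = -17.59°

|T| = -53.9 dB, ∠T = -17.6 deg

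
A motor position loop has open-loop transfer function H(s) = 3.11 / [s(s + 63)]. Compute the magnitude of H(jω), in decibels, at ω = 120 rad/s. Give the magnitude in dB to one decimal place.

-74.4 dB

|j120 + 63| = √(120² + 63²) = 135.5
|j120| = 120
|H(j120)| = 3.11 / (135.5 × 120) = 0.00019122
20 log₁₀(0.00019122) = -74.37 dB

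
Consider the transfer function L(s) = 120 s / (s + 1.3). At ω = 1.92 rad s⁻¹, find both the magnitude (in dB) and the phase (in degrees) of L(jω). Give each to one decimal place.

|j1.92| = 1.92
|j1.92 + 1.3| = √(1.92² + 1.3²) = 2.319
|L(j1.92)| = 120 × 1.92 / 2.319 = 99.366
20 log₁₀(99.366) = 39.94 dB
∠(j1.92) = 90.00°
∠(j1.92 + 1.3) = arctan(1.92/1.3) = 55.90°
∠L(j1.92) = 90.00° − 55.90° = 34.10°

|L| = 39.9 dB, ∠L = 34.1°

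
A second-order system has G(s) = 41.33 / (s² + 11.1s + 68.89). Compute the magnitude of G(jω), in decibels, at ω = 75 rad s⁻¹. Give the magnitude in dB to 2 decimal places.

-42.67 dB

|(j75)² + 11.1(j75) + 68.89| = |-5556.1 + j832.5| = 5618
|G(j75)| = 41.33 / 5618 = 0.0073565
20 log₁₀(0.0073565) = -42.667 dB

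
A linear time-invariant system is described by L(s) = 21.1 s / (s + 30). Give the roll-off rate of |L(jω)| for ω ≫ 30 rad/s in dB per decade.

With 1 zero and 1 pole, the high-frequency asymptotic slope is 20 × (1 − 1) = 0 dB/decade.

0 dB/decade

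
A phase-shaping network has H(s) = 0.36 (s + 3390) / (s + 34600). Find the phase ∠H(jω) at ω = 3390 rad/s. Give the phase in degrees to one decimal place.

39.4°

∠(j3390 + 3390) = arctan(3390/3390) = 45.00°
∠(j3390 + 34600) = arctan(3390/34600) = 5.60°
∠H(j3390) = 45.00° − 5.60° = 39.40°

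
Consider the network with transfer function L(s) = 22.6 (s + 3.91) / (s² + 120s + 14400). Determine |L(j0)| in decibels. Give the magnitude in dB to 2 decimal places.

-44.24 dB

L(0) = 22.6 × 3.91 / 14400 = 0.0061365
20 log₁₀(0.0061365) = -44.242 dB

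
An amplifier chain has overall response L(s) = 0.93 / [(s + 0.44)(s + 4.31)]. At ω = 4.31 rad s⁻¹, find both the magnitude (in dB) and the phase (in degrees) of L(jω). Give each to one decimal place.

|j4.31 + 0.44| = √(4.31² + 0.44²) = 4.332
|j4.31 + 4.31| = √(4.31² + 4.31²) = 6.095
|L(j4.31)| = 0.93 / (4.332 × 6.095) = 0.035218
20 log₁₀(0.035218) = -29.06 dB
∠(j4.31 + 0.44) = arctan(4.31/0.44) = 84.17°
∠(j4.31 + 4.31) = arctan(4.31/4.31) = 45.00°
∠L(j4.31) = − (84.17° + 45.00°) = -129.17°

|L| = -29.1 dB, ∠L = -129.2 deg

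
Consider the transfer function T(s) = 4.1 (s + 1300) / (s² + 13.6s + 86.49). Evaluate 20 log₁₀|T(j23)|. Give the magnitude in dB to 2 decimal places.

|j23 + 1300| = √(23² + 1300²) = 1300
|(j23)² + 13.6(j23) + 86.49| = |-442.51 + j312.8| = 541.9
|T(j23)| = 4.1 × 1300 / 541.9 = 9.8372
20 log₁₀(9.8372) = 19.857 dB

19.86 dB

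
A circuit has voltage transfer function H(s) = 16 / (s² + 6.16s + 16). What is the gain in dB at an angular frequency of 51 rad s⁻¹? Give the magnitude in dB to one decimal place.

-44.2 dB

|(j51)² + 6.16(j51) + 16| = |-2585 + j314.16| = 2604
|H(j51)| = 16 / 2604 = 0.0061443
20 log₁₀(0.0061443) = -44.23 dB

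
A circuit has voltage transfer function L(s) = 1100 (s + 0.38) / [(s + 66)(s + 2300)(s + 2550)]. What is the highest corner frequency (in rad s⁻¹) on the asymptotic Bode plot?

Break frequencies occur at each pole and zero magnitude: 0.38 rad s⁻¹, 66 rad s⁻¹, 2300 rad s⁻¹, 2550 rad s⁻¹.
The highest is 2550 rad s⁻¹.

2550 rad s⁻¹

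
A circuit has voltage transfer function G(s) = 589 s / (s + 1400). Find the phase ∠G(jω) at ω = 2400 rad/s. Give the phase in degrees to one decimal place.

30.3 deg

∠(j2400) = 90.00°
∠(j2400 + 1400) = arctan(2400/1400) = 59.74°
∠G(j2400) = 90.00° − 59.74° = 30.26°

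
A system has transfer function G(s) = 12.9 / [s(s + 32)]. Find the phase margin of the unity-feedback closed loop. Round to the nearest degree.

89°

Gain crossover: |G(jω)| = 1 at ω ≈ 0.403 rad/sec.
∠G(j0.403) = −90° − arctan(0.403/32) ≈ -90.72°
PM = 180° + (-90.72°) = 89.28°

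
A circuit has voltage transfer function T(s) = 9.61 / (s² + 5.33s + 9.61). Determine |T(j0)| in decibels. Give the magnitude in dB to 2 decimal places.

0.00 dB

T(0) = 9.61 / 9.61 = 1
20 log₁₀(1) = 0.000 dB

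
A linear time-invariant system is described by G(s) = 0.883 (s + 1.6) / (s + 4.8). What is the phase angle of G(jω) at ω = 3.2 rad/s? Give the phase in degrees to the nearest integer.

∠(j3.2 + 1.6) = arctan(3.2/1.6) = 63.43°
∠(j3.2 + 4.8) = arctan(3.2/4.8) = 33.69°
∠G(j3.2) = 63.43° − 33.69° = 29.74°

30°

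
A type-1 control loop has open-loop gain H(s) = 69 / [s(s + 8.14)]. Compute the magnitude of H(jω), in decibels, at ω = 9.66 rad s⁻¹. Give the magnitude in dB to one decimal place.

|j9.66 + 8.14| = √(9.66² + 8.14²) = 12.63
|j9.66| = 9.66
|H(j9.66)| = 69 / (12.63 × 9.66) = 0.56544
20 log₁₀(0.56544) = -4.95 dB

-5.0 dB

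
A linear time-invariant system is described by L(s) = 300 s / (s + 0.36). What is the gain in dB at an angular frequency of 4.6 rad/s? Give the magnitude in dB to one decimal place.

49.5 dB

|j4.6| = 4.6
|j4.6 + 0.36| = √(4.6² + 0.36²) = 4.614
|L(j4.6)| = 300 × 4.6 / 4.614 = 299.09
20 log₁₀(299.09) = 49.52 dB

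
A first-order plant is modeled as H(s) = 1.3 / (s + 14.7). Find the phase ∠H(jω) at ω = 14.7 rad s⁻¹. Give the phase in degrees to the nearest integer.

-45°

∠(j14.7 + 14.7) = arctan(14.7/14.7) = 45.00°
∠H(j14.7) = −45.00° = -45.00°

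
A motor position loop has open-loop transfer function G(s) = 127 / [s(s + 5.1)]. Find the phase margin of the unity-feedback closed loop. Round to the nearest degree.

25°

Gain crossover: |G(jω)| = 1 at ω ≈ 10.7 rad/s.
∠G(j10.7) = −90° − arctan(10.7/5.1) ≈ -154.53°
PM = 180° + (-154.53°) = 25.47°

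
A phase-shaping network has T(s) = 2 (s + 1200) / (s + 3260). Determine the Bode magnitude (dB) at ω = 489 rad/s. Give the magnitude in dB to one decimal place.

-2.1 dB

|j489 + 1200| = √(489² + 1200²) = 1296
|j489 + 3260| = √(489² + 3260²) = 3296
|T(j489)| = 2 × 1296 / 3296 = 0.78618
20 log₁₀(0.78618) = -2.09 dB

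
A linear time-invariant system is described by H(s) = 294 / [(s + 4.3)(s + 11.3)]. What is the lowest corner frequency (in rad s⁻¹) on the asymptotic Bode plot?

Break frequencies occur at each pole and zero magnitude: 4.3 rad s⁻¹, 11.3 rad s⁻¹.
The lowest is 4.3 rad s⁻¹.

4.3 rad s⁻¹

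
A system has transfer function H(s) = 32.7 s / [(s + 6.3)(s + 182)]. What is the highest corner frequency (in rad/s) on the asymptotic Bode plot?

182 rad/s

Break frequencies occur at each pole and zero magnitude: 6.3 rad/s, 182 rad/s.
The highest is 182 rad/s.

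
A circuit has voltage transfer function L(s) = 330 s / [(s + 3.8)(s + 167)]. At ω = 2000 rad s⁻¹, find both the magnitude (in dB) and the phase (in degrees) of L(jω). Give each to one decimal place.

|L| = -15.7 dB, ∠L = -85.1°

|j2000| = 2000
|j2000 + 3.8| = √(2000² + 3.8²) = 2000
|j2000 + 167| = √(2000² + 167²) = 2007
|L(j2000)| = 330 × 2000 / (2000 × 2007) = 0.16443
20 log₁₀(0.16443) = -15.68 dB
∠(j2000) = 90.00°
∠(j2000 + 3.8) = arctan(2000/3.8) = 89.89°
∠(j2000 + 167) = arctan(2000/167) = 85.23°
∠L(j2000) = 90.00° − (89.89° + 85.23°) = -85.12°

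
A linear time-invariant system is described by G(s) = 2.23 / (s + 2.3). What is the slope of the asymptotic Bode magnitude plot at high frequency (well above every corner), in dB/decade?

With 0 zeros and 1 pole, the high-frequency asymptotic slope is 20 × (0 − 1) = -20 dB/decade.

-20 dB/decade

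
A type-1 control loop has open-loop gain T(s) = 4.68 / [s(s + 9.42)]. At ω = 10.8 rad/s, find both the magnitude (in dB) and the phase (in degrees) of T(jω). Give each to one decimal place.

|T| = -30.4 dB, ∠T = -138.9°

|j10.8 + 9.42| = √(10.8² + 9.42²) = 14.33
|j10.8| = 10.8
|T(j10.8)| = 4.68 / (14.33 × 10.8) = 0.030238
20 log₁₀(0.030238) = -30.39 dB
∠(j10.8 + 9.42) = arctan(10.8/9.42) = 48.90°
∠(j10.8) = 90.00°
∠T(j10.8) = − (48.90° + 90.00°) = -138.90°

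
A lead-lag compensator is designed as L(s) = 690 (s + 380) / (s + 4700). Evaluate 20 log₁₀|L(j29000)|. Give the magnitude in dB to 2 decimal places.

|j29000 + 380| = √(29000² + 380²) = 2.9e+04
|j29000 + 4700| = √(29000² + 4700²) = 2.938e+04
|L(j29000)| = 690 × 2.9e+04 / 2.938e+04 = 681.17
20 log₁₀(681.17) = 56.665 dB

56.67 dB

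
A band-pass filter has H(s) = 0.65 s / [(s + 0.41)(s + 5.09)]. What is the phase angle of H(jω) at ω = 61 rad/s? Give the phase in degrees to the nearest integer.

∠(j61) = 90.00°
∠(j61 + 0.41) = arctan(61/0.41) = 89.61°
∠(j61 + 5.09) = arctan(61/5.09) = 85.23°
∠H(j61) = 90.00° − (89.61° + 85.23°) = -84.85°

-85°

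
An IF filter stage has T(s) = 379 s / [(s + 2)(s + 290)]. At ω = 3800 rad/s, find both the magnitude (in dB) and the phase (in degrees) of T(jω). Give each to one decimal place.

|j3800| = 3800
|j3800 + 2| = √(3800² + 2²) = 3800
|j3800 + 290| = √(3800² + 290²) = 3811
|T(j3800)| = 379 × 3800 / (3800 × 3811) = 0.099448
20 log₁₀(0.099448) = -20.05 dB
∠(j3800) = 90.00°
∠(j3800 + 2) = arctan(3800/2) = 89.97°
∠(j3800 + 290) = arctan(3800/290) = 85.64°
∠T(j3800) = 90.00° − (89.97° + 85.64°) = -85.61°

|T| = -20.0 dB, ∠T = -85.6 deg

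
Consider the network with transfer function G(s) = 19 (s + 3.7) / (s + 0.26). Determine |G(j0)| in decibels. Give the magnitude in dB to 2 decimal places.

48.64 dB

G(0) = 19 × 3.7 / 0.26 = 270.38
20 log₁₀(270.38) = 48.640 dB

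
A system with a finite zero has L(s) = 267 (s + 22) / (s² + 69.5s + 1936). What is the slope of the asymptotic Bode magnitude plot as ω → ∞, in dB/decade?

-20 dB/decade

With 1 zero and 2 poles, the high-frequency asymptotic slope is 20 × (1 − 2) = -20 dB/decade.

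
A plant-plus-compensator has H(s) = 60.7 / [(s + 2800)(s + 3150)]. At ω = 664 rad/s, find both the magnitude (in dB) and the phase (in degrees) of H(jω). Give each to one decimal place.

|j664 + 2800| = √(664² + 2800²) = 2878
|j664 + 3150| = √(664² + 3150²) = 3219
|H(j664)| = 60.7 / (2878 × 3219) = 6.5524e-06
20 log₁₀(6.5524e-06) = -103.67 dB
∠(j664 + 2800) = arctan(664/2800) = 13.34°
∠(j664 + 3150) = arctan(664/3150) = 11.90°
∠H(j664) = − (13.34° + 11.90°) = -25.24°

|H| = -103.7 dB, ∠H = -25.2°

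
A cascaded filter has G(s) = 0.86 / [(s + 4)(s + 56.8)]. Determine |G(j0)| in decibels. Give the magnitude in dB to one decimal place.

G(0) = 0.86 / (4 × 56.8) = 0.0037852
20 log₁₀(0.0037852) = -48.44 dB

-48.4 dB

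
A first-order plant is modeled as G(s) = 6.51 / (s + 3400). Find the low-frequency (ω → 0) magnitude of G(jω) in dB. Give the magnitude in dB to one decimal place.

G(0) = 6.51 / 3400 = 0.0019147
20 log₁₀(0.0019147) = -54.36 dB

-54.4 dB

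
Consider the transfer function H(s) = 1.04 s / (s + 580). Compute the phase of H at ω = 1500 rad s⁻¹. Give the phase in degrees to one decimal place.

21.1°

∠(j1500) = 90.00°
∠(j1500 + 580) = arctan(1500/580) = 68.86°
∠H(j1500) = 90.00° − 68.86° = 21.14°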